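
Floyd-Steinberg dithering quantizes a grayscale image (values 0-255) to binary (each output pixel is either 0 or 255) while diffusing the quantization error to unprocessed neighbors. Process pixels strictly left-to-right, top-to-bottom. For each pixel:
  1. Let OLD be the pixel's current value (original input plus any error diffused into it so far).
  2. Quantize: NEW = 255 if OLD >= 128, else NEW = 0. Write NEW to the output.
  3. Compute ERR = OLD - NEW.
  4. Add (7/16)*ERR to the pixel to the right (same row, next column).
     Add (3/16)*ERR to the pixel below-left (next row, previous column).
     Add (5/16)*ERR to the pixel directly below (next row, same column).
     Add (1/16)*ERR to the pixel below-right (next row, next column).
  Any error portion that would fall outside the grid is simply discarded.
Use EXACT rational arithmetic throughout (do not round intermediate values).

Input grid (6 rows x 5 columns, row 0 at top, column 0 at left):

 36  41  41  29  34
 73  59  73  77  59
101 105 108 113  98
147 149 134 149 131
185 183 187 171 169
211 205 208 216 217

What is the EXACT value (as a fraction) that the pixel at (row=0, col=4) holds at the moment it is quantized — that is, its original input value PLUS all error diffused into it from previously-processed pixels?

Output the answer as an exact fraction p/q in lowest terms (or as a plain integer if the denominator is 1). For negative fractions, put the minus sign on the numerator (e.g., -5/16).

(0,0): OLD=36 → NEW=0, ERR=36
(0,1): OLD=227/4 → NEW=0, ERR=227/4
(0,2): OLD=4213/64 → NEW=0, ERR=4213/64
(0,3): OLD=59187/1024 → NEW=0, ERR=59187/1024
(0,4): OLD=971365/16384 → NEW=0, ERR=971365/16384
Target (0,4): original=34, with diffused error = 971365/16384

Answer: 971365/16384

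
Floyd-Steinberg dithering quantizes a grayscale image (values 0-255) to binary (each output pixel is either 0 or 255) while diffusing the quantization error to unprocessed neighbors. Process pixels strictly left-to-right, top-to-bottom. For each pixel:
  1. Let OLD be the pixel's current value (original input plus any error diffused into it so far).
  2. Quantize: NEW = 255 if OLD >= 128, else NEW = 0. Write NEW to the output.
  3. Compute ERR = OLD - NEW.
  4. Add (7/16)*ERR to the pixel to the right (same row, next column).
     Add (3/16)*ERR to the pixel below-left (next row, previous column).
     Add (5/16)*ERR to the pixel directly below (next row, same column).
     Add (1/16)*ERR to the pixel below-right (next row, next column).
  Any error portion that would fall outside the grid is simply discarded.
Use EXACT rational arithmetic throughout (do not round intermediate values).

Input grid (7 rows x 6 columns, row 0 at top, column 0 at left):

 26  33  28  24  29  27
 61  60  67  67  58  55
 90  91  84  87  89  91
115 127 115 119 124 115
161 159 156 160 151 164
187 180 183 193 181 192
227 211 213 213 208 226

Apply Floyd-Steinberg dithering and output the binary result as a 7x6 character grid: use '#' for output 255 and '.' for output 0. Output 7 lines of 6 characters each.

(0,0): OLD=26 → NEW=0, ERR=26
(0,1): OLD=355/8 → NEW=0, ERR=355/8
(0,2): OLD=6069/128 → NEW=0, ERR=6069/128
(0,3): OLD=91635/2048 → NEW=0, ERR=91635/2048
(0,4): OLD=1591717/32768 → NEW=0, ERR=1591717/32768
(0,5): OLD=25297795/524288 → NEW=0, ERR=25297795/524288
(1,0): OLD=9913/128 → NEW=0, ERR=9913/128
(1,1): OLD=121103/1024 → NEW=0, ERR=121103/1024
(1,2): OLD=4742203/32768 → NEW=255, ERR=-3613637/32768
(1,3): OLD=5872863/131072 → NEW=0, ERR=5872863/131072
(1,4): OLD=877668733/8388608 → NEW=0, ERR=877668733/8388608
(1,5): OLD=15956959323/134217728 → NEW=0, ERR=15956959323/134217728
(2,0): OLD=2234389/16384 → NEW=255, ERR=-1943531/16384
(2,1): OLD=31574071/524288 → NEW=0, ERR=31574071/524288
(2,2): OLD=769049701/8388608 → NEW=0, ERR=769049701/8388608
(2,3): OLD=10323760765/67108864 → NEW=255, ERR=-6788999555/67108864
(2,4): OLD=220178239223/2147483648 → NEW=0, ERR=220178239223/2147483648
(2,5): OLD=6169223807537/34359738368 → NEW=255, ERR=-2592509476303/34359738368
(3,0): OLD=748447173/8388608 → NEW=0, ERR=748447173/8388608
(3,1): OLD=13061384289/67108864 → NEW=255, ERR=-4051376031/67108864
(3,2): OLD=54778574003/536870912 → NEW=0, ERR=54778574003/536870912
(3,3): OLD=5393780450201/34359738368 → NEW=255, ERR=-3367952833639/34359738368
(3,4): OLD=25477407011705/274877906944 → NEW=0, ERR=25477407011705/274877906944
(3,5): OLD=608599633427319/4398046511104 → NEW=255, ERR=-512902226904201/4398046511104
(4,0): OLD=190656192491/1073741824 → NEW=255, ERR=-83147972629/1073741824
(4,1): OLD=2249925991535/17179869184 → NEW=255, ERR=-2130940650385/17179869184
(4,2): OLD=61279718513309/549755813888 → NEW=0, ERR=61279718513309/549755813888
(4,3): OLD=1775854388304625/8796093022208 → NEW=255, ERR=-467149332358415/8796093022208
(4,4): OLD=18118091250181633/140737488355328 → NEW=255, ERR=-17769968280427007/140737488355328
(4,5): OLD=175885467566712423/2251799813685248 → NEW=0, ERR=175885467566712423/2251799813685248
(5,0): OLD=38357508837053/274877906944 → NEW=255, ERR=-31736357433667/274877906944
(5,1): OLD=939304629418381/8796093022208 → NEW=0, ERR=939304629418381/8796093022208
(5,2): OLD=17369990322973023/70368744177664 → NEW=255, ERR=-574039442331297/70368744177664
(5,3): OLD=351566568358067589/2251799813685248 → NEW=255, ERR=-222642384131670651/2251799813685248
(5,4): OLD=493648035336625765/4503599627370496 → NEW=0, ERR=493648035336625765/4503599627370496
(5,5): OLD=18480809993332004073/72057594037927936 → NEW=255, ERR=106123513660380393/72057594037927936
(6,0): OLD=29687506555527879/140737488355328 → NEW=255, ERR=-6200552975080761/140737488355328
(6,1): OLD=487177008555467195/2251799813685248 → NEW=255, ERR=-87031943934271045/2251799813685248
(6,2): OLD=1636399669865628483/9007199254740992 → NEW=255, ERR=-660436140093324477/9007199254740992
(6,3): OLD=24509045560271964951/144115188075855872 → NEW=255, ERR=-12240327399071282409/144115188075855872
(6,4): OLD=459304368274344848247/2305843009213693952 → NEW=255, ERR=-128685599075147109513/2305843009213693952
(6,5): OLD=7706856684068700818401/36893488147419103232 → NEW=255, ERR=-1700982793523170505759/36893488147419103232
Row 0: ......
Row 1: ..#...
Row 2: #..#.#
Row 3: .#.#.#
Row 4: ##.##.
Row 5: #.##.#
Row 6: ######

Answer: ......
..#...
#..#.#
.#.#.#
##.##.
#.##.#
######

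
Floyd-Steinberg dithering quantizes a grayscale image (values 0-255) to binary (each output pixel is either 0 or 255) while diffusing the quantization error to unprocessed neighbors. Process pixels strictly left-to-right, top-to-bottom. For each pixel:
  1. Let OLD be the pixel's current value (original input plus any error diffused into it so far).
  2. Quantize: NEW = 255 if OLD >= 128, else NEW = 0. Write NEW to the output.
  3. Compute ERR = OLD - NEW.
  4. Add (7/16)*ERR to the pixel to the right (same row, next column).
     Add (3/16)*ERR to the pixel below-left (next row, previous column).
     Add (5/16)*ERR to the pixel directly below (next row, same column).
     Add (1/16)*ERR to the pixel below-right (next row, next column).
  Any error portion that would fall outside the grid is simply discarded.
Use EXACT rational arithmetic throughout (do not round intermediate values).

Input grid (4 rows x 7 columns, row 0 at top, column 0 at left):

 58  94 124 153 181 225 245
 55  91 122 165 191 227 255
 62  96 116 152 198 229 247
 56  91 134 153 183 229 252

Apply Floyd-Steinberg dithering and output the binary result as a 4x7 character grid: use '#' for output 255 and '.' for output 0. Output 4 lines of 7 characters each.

Answer: ..#.###
.#.####
..#.###
.#.####

Derivation:
(0,0): OLD=58 → NEW=0, ERR=58
(0,1): OLD=955/8 → NEW=0, ERR=955/8
(0,2): OLD=22557/128 → NEW=255, ERR=-10083/128
(0,3): OLD=242763/2048 → NEW=0, ERR=242763/2048
(0,4): OLD=7630349/32768 → NEW=255, ERR=-725491/32768
(0,5): OLD=112886363/524288 → NEW=255, ERR=-20807077/524288
(0,6): OLD=1909559421/8388608 → NEW=255, ERR=-229535619/8388608
(1,0): OLD=12225/128 → NEW=0, ERR=12225/128
(1,1): OLD=162759/1024 → NEW=255, ERR=-98361/1024
(1,2): OLD=2786771/32768 → NEW=0, ERR=2786771/32768
(1,3): OLD=30169559/131072 → NEW=255, ERR=-3253801/131072
(1,4): OLD=1452804517/8388608 → NEW=255, ERR=-686290523/8388608
(1,5): OLD=11562245941/67108864 → NEW=255, ERR=-5550514379/67108864
(1,6): OLD=223105833851/1073741824 → NEW=255, ERR=-50698331269/1073741824
(2,0): OLD=1209725/16384 → NEW=0, ERR=1209725/16384
(2,1): OLD=63019951/524288 → NEW=0, ERR=63019951/524288
(2,2): OLD=1547753421/8388608 → NEW=255, ERR=-591341619/8388608
(2,3): OLD=6937514405/67108864 → NEW=0, ERR=6937514405/67108864
(2,4): OLD=107697185909/536870912 → NEW=255, ERR=-29204896651/536870912
(2,5): OLD=2841340158951/17179869184 → NEW=255, ERR=-1539526482969/17179869184
(2,6): OLD=51641359451841/274877906944 → NEW=255, ERR=-18452506818879/274877906944
(3,0): OLD=852377901/8388608 → NEW=0, ERR=852377901/8388608
(3,1): OLD=11033704489/67108864 → NEW=255, ERR=-6079055831/67108864
(3,2): OLD=53276722891/536870912 → NEW=0, ERR=53276722891/536870912
(3,3): OLD=459809268861/2147483648 → NEW=255, ERR=-87799061379/2147483648
(3,4): OLD=37870550308141/274877906944 → NEW=255, ERR=-32223315962579/274877906944
(3,5): OLD=294058446562647/2199023255552 → NEW=255, ERR=-266692483603113/2199023255552
(3,6): OLD=6064454718588681/35184372088832 → NEW=255, ERR=-2907560164063479/35184372088832
Row 0: ..#.###
Row 1: .#.####
Row 2: ..#.###
Row 3: .#.####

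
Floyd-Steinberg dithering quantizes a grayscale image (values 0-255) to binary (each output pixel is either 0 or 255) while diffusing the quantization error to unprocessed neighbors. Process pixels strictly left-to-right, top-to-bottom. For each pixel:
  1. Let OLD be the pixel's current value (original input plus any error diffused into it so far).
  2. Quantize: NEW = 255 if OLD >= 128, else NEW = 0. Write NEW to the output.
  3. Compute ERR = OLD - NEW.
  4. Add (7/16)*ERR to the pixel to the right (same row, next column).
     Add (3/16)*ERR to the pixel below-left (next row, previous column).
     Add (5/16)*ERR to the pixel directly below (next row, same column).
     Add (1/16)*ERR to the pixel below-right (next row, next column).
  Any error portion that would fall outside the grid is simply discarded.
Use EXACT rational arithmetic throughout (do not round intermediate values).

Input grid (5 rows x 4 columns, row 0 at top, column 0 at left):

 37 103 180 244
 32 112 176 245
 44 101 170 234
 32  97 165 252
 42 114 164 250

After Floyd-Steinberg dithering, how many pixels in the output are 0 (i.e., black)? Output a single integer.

Answer: 9

Derivation:
(0,0): OLD=37 → NEW=0, ERR=37
(0,1): OLD=1907/16 → NEW=0, ERR=1907/16
(0,2): OLD=59429/256 → NEW=255, ERR=-5851/256
(0,3): OLD=958467/4096 → NEW=255, ERR=-86013/4096
(1,0): OLD=16873/256 → NEW=0, ERR=16873/256
(1,1): OLD=360671/2048 → NEW=255, ERR=-161569/2048
(1,2): OLD=9034443/65536 → NEW=255, ERR=-7677237/65536
(1,3): OLD=194781565/1048576 → NEW=255, ERR=-72605315/1048576
(2,0): OLD=1632005/32768 → NEW=0, ERR=1632005/32768
(2,1): OLD=84190983/1048576 → NEW=0, ERR=84190983/1048576
(2,2): OLD=315843171/2097152 → NEW=255, ERR=-218930589/2097152
(2,3): OLD=5347498231/33554432 → NEW=255, ERR=-3208881929/33554432
(3,0): OLD=1050564661/16777216 → NEW=0, ERR=1050564661/16777216
(3,1): OLD=35708722923/268435456 → NEW=255, ERR=-32742318357/268435456
(3,2): OLD=283897523733/4294967296 → NEW=0, ERR=283897523733/4294967296
(3,3): OLD=16802536522771/68719476736 → NEW=255, ERR=-720930044909/68719476736
(4,0): OLD=166206844241/4294967296 → NEW=0, ERR=166206844241/4294967296
(4,1): OLD=3749359956723/34359738368 → NEW=0, ERR=3749359956723/34359738368
(4,2): OLD=244977924613907/1099511627776 → NEW=255, ERR=-35397540468973/1099511627776
(4,3): OLD=4165267090304117/17592186044416 → NEW=255, ERR=-320740351021963/17592186044416
Output grid:
  Row 0: ..##  (2 black, running=2)
  Row 1: .###  (1 black, running=3)
  Row 2: ..##  (2 black, running=5)
  Row 3: .#.#  (2 black, running=7)
  Row 4: ..##  (2 black, running=9)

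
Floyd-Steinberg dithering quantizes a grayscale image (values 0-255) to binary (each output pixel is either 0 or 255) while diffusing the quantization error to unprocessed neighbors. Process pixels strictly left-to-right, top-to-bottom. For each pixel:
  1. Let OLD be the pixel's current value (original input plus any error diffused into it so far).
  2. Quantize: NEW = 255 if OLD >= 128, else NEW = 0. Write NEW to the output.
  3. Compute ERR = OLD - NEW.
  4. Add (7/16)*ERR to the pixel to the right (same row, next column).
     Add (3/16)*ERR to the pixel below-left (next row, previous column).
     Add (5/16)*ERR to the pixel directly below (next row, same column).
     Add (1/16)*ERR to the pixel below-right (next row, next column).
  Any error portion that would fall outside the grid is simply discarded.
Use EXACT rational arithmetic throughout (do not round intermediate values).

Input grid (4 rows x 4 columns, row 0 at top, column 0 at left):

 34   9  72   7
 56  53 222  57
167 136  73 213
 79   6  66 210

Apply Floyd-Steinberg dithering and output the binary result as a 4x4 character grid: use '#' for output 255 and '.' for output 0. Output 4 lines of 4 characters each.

Answer: ....
..#.
##.#
...#

Derivation:
(0,0): OLD=34 → NEW=0, ERR=34
(0,1): OLD=191/8 → NEW=0, ERR=191/8
(0,2): OLD=10553/128 → NEW=0, ERR=10553/128
(0,3): OLD=88207/2048 → NEW=0, ERR=88207/2048
(1,0): OLD=9101/128 → NEW=0, ERR=9101/128
(1,1): OLD=111771/1024 → NEW=0, ERR=111771/1024
(1,2): OLD=9997047/32768 → NEW=255, ERR=1641207/32768
(1,3): OLD=51130993/524288 → NEW=0, ERR=51130993/524288
(2,0): OLD=3435481/16384 → NEW=255, ERR=-742439/16384
(2,1): OLD=86045859/524288 → NEW=255, ERR=-47647581/524288
(2,2): OLD=77593951/1048576 → NEW=0, ERR=77593951/1048576
(2,3): OLD=4680533219/16777216 → NEW=255, ERR=402343139/16777216
(3,0): OLD=400967049/8388608 → NEW=0, ERR=400967049/8388608
(3,1): OLD=1282395287/134217728 → NEW=0, ERR=1282395287/134217728
(3,2): OLD=197829271017/2147483648 → NEW=0, ERR=197829271017/2147483648
(3,3): OLD=9016761975007/34359738368 → NEW=255, ERR=255028691167/34359738368
Row 0: ....
Row 1: ..#.
Row 2: ##.#
Row 3: ...#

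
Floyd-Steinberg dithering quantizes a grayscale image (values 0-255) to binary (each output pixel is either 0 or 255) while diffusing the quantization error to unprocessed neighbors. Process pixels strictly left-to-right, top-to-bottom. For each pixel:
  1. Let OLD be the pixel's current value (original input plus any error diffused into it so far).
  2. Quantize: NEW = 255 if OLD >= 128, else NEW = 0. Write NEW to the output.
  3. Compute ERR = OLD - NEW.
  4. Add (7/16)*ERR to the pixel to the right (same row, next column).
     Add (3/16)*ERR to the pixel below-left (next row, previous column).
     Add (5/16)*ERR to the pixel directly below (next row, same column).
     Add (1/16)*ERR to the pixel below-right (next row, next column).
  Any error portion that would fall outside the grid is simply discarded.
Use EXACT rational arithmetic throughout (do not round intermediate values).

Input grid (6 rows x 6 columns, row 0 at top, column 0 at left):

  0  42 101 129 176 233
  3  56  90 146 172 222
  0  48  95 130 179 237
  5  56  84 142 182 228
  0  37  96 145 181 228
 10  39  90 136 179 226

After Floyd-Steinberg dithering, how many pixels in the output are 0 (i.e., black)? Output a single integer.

(0,0): OLD=0 → NEW=0, ERR=0
(0,1): OLD=42 → NEW=0, ERR=42
(0,2): OLD=955/8 → NEW=0, ERR=955/8
(0,3): OLD=23197/128 → NEW=255, ERR=-9443/128
(0,4): OLD=294347/2048 → NEW=255, ERR=-227893/2048
(0,5): OLD=6039693/32768 → NEW=255, ERR=-2316147/32768
(1,0): OLD=87/8 → NEW=0, ERR=87/8
(1,1): OLD=6161/64 → NEW=0, ERR=6161/64
(1,2): OLD=324021/2048 → NEW=255, ERR=-198219/2048
(1,3): OLD=550489/8192 → NEW=0, ERR=550489/8192
(1,4): OLD=77993939/524288 → NEW=255, ERR=-55699501/524288
(1,5): OLD=1228742101/8388608 → NEW=255, ERR=-910352939/8388608
(2,0): OLD=21963/1024 → NEW=0, ERR=21963/1024
(2,1): OLD=2293721/32768 → NEW=0, ERR=2293721/32768
(2,2): OLD=59766187/524288 → NEW=0, ERR=59766187/524288
(2,3): OLD=733598131/4194304 → NEW=255, ERR=-335949389/4194304
(2,4): OLD=12698363705/134217728 → NEW=0, ERR=12698363705/134217728
(2,5): OLD=510754863135/2147483648 → NEW=255, ERR=-36853467105/2147483648
(3,0): OLD=13016683/524288 → NEW=0, ERR=13016683/524288
(3,1): OLD=467460063/4194304 → NEW=0, ERR=467460063/4194304
(3,2): OLD=5292880309/33554432 → NEW=255, ERR=-3263499851/33554432
(3,3): OLD=213208014935/2147483648 → NEW=0, ERR=213208014935/2147483648
(3,4): OLD=4239615547719/17179869184 → NEW=255, ERR=-141251094201/17179869184
(3,5): OLD=61834656993865/274877906944 → NEW=255, ERR=-8259209276855/274877906944
(4,0): OLD=1923047509/67108864 → NEW=0, ERR=1923047509/67108864
(4,1): OLD=72671721409/1073741824 → NEW=0, ERR=72671721409/1073741824
(4,2): OLD=4150582627795/34359738368 → NEW=0, ERR=4150582627795/34359738368
(4,3): OLD=121635982190495/549755813888 → NEW=255, ERR=-18551750350945/549755813888
(4,4): OLD=1444656405653103/8796093022208 → NEW=255, ERR=-798347315009937/8796093022208
(4,5): OLD=25105922095417513/140737488355328 → NEW=255, ERR=-10782137435191127/140737488355328
(5,0): OLD=543657656787/17179869184 → NEW=0, ERR=543657656787/17179869184
(5,1): OLD=54115507570083/549755813888 → NEW=0, ERR=54115507570083/549755813888
(5,2): OLD=742028102760737/4398046511104 → NEW=255, ERR=-379473757570783/4398046511104
(5,3): OLD=11011032989943755/140737488355328 → NEW=0, ERR=11011032989943755/140737488355328
(5,4): OLD=47398243997881927/281474976710656 → NEW=255, ERR=-24377875063335353/281474976710656
(5,5): OLD=713799901910155371/4503599627370496 → NEW=255, ERR=-434618003069321109/4503599627370496
Output grid:
  Row 0: ...###  (3 black, running=3)
  Row 1: ..#.##  (3 black, running=6)
  Row 2: ...#.#  (4 black, running=10)
  Row 3: ..#.##  (3 black, running=13)
  Row 4: ...###  (3 black, running=16)
  Row 5: ..#.##  (3 black, running=19)

Answer: 19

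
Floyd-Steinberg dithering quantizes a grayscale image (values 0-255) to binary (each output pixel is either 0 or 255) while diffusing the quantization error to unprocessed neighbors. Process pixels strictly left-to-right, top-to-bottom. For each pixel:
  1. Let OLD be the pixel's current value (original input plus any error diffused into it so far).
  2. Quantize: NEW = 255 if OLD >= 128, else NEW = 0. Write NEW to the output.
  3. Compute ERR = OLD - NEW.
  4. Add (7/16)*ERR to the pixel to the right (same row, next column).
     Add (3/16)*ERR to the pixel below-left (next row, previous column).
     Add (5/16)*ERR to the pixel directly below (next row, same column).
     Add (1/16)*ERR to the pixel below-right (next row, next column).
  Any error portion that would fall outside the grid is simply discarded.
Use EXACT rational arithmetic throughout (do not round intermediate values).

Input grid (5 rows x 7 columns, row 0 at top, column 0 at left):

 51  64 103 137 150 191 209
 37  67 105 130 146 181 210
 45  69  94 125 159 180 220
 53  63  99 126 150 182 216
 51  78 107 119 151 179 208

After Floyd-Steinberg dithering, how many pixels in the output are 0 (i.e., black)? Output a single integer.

Answer: 17

Derivation:
(0,0): OLD=51 → NEW=0, ERR=51
(0,1): OLD=1381/16 → NEW=0, ERR=1381/16
(0,2): OLD=36035/256 → NEW=255, ERR=-29245/256
(0,3): OLD=356437/4096 → NEW=0, ERR=356437/4096
(0,4): OLD=12325459/65536 → NEW=255, ERR=-4386221/65536
(0,5): OLD=169574469/1048576 → NEW=255, ERR=-97812411/1048576
(0,6): OLD=2821751267/16777216 → NEW=255, ERR=-1456438813/16777216
(1,0): OLD=17695/256 → NEW=0, ERR=17695/256
(1,1): OLD=217049/2048 → NEW=0, ERR=217049/2048
(1,2): OLD=9003213/65536 → NEW=255, ERR=-7708467/65536
(1,3): OLD=22556297/262144 → NEW=0, ERR=22556297/262144
(1,4): OLD=2527962811/16777216 → NEW=255, ERR=-1750227269/16777216
(1,5): OLD=11509022379/134217728 → NEW=0, ERR=11509022379/134217728
(1,6): OLD=460757181605/2147483648 → NEW=255, ERR=-86851148635/2147483648
(2,0): OLD=2833507/32768 → NEW=0, ERR=2833507/32768
(2,1): OLD=128153201/1048576 → NEW=0, ERR=128153201/1048576
(2,2): OLD=2239258003/16777216 → NEW=255, ERR=-2038932077/16777216
(2,3): OLD=9637936571/134217728 → NEW=0, ERR=9637936571/134217728
(2,4): OLD=192491128235/1073741824 → NEW=255, ERR=-81313036885/1073741824
(2,5): OLD=5482509643833/34359738368 → NEW=255, ERR=-3279223640007/34359738368
(2,6): OLD=93989931413535/549755813888 → NEW=255, ERR=-46197801127905/549755813888
(3,0): OLD=1727013171/16777216 → NEW=0, ERR=1727013171/16777216
(3,1): OLD=17293370679/134217728 → NEW=255, ERR=-16932149961/134217728
(3,2): OLD=28917983893/1073741824 → NEW=0, ERR=28917983893/1073741824
(3,3): OLD=594544025923/4294967296 → NEW=255, ERR=-500672634557/4294967296
(3,4): OLD=34045259488563/549755813888 → NEW=0, ERR=34045259488563/549755813888
(3,5): OLD=698321088496201/4398046511104 → NEW=255, ERR=-423180771835319/4398046511104
(3,6): OLD=9969730668491095/70368744177664 → NEW=255, ERR=-7974299096813225/70368744177664
(4,0): OLD=127805743005/2147483648 → NEW=0, ERR=127805743005/2147483648
(4,1): OLD=2614693386105/34359738368 → NEW=0, ERR=2614693386105/34359738368
(4,2): OLD=65402829592247/549755813888 → NEW=0, ERR=65402829592247/549755813888
(4,3): OLD=650533088445453/4398046511104 → NEW=255, ERR=-470968771886067/4398046511104
(4,4): OLD=3454239126937495/35184372088832 → NEW=0, ERR=3454239126937495/35184372088832
(4,5): OLD=196475865279225495/1125899906842624 → NEW=255, ERR=-90628610965643625/1125899906842624
(4,6): OLD=2366316407877847633/18014398509481984 → NEW=255, ERR=-2227355212040058287/18014398509481984
Output grid:
  Row 0: ..#.###  (3 black, running=3)
  Row 1: ..#.#.#  (4 black, running=7)
  Row 2: ..#.###  (3 black, running=10)
  Row 3: .#.#.##  (3 black, running=13)
  Row 4: ...#.##  (4 black, running=17)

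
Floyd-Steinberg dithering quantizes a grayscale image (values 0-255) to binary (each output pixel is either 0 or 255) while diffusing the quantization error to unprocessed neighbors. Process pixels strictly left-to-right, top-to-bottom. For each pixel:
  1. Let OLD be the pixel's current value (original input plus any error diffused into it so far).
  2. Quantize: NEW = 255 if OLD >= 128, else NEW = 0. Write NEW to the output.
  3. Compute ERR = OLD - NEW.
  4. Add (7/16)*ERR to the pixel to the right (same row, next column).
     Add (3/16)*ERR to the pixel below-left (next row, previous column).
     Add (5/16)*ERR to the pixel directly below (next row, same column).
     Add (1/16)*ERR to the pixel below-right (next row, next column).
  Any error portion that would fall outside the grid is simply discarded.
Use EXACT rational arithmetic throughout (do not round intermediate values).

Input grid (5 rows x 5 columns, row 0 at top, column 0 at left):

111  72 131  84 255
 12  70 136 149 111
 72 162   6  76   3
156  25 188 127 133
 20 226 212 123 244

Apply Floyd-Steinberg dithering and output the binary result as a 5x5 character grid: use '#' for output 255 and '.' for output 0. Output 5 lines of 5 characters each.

Answer: ..#.#
.#.#.
.#...
#.#.#
.##.#

Derivation:
(0,0): OLD=111 → NEW=0, ERR=111
(0,1): OLD=1929/16 → NEW=0, ERR=1929/16
(0,2): OLD=47039/256 → NEW=255, ERR=-18241/256
(0,3): OLD=216377/4096 → NEW=0, ERR=216377/4096
(0,4): OLD=18226319/65536 → NEW=255, ERR=1514639/65536
(1,0): OLD=17739/256 → NEW=0, ERR=17739/256
(1,1): OLD=269453/2048 → NEW=255, ERR=-252787/2048
(1,2): OLD=5057553/65536 → NEW=0, ERR=5057553/65536
(1,3): OLD=52206269/262144 → NEW=255, ERR=-14640451/262144
(1,4): OLD=407225495/4194304 → NEW=0, ERR=407225495/4194304
(2,0): OLD=2310495/32768 → NEW=0, ERR=2310495/32768
(2,1): OLD=181484165/1048576 → NEW=255, ERR=-85902715/1048576
(2,2): OLD=-401163825/16777216 → NEW=0, ERR=-401163825/16777216
(2,3): OLD=19089443069/268435456 → NEW=0, ERR=19089443069/268435456
(2,4): OLD=261831339947/4294967296 → NEW=0, ERR=261831339947/4294967296
(3,0): OLD=2729216751/16777216 → NEW=255, ERR=-1548973329/16777216
(3,1): OLD=-5512331069/134217728 → NEW=0, ERR=-5512331069/134217728
(3,2): OLD=733465344849/4294967296 → NEW=255, ERR=-361751315631/4294967296
(3,3): OLD=1050633232777/8589934592 → NEW=0, ERR=1050633232777/8589934592
(3,4): OLD=28862989018893/137438953472 → NEW=255, ERR=-6183944116467/137438953472
(4,0): OLD=-35546253407/2147483648 → NEW=0, ERR=-35546253407/2147483648
(4,1): OLD=12669190104481/68719476736 → NEW=255, ERR=-4854276463199/68719476736
(4,2): OLD=192569308674959/1099511627776 → NEW=255, ERR=-87806156407921/1099511627776
(4,3): OLD=1980578061988257/17592186044416 → NEW=0, ERR=1980578061988257/17592186044416
(4,4): OLD=80737913377506279/281474976710656 → NEW=255, ERR=8961794316288999/281474976710656
Row 0: ..#.#
Row 1: .#.#.
Row 2: .#...
Row 3: #.#.#
Row 4: .##.#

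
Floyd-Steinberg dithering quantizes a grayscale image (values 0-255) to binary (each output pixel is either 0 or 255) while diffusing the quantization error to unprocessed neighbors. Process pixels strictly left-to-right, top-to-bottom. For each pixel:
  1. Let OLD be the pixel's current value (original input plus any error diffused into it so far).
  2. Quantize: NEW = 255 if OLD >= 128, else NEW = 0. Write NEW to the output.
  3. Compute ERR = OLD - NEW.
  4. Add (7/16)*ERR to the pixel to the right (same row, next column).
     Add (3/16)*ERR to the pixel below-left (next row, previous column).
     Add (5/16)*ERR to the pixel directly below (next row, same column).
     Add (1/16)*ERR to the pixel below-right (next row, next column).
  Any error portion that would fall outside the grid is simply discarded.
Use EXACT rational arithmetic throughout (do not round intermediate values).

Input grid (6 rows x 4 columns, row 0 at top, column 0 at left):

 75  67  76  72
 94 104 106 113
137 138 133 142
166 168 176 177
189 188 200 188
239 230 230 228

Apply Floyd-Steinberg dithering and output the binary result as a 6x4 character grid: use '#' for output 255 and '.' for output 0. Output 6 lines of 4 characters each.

Answer: ....
#.##
.#.#
###.
#.##
####

Derivation:
(0,0): OLD=75 → NEW=0, ERR=75
(0,1): OLD=1597/16 → NEW=0, ERR=1597/16
(0,2): OLD=30635/256 → NEW=0, ERR=30635/256
(0,3): OLD=509357/4096 → NEW=0, ERR=509357/4096
(1,0): OLD=34855/256 → NEW=255, ERR=-30425/256
(1,1): OLD=225937/2048 → NEW=0, ERR=225937/2048
(1,2): OLD=14497637/65536 → NEW=255, ERR=-2214043/65536
(1,3): OLD=151581907/1048576 → NEW=255, ERR=-115804973/1048576
(2,0): OLD=3950027/32768 → NEW=0, ERR=3950027/32768
(2,1): OLD=221722857/1048576 → NEW=255, ERR=-45664023/1048576
(2,2): OLD=187857869/2097152 → NEW=0, ERR=187857869/2097152
(2,3): OLD=4850835321/33554432 → NEW=255, ERR=-3705544839/33554432
(3,0): OLD=3280030107/16777216 → NEW=255, ERR=-998159973/16777216
(3,1): OLD=40987917637/268435456 → NEW=255, ERR=-27463123643/268435456
(3,2): OLD=583278348731/4294967296 → NEW=255, ERR=-511938311749/4294967296
(3,3): OLD=6592963418781/68719476736 → NEW=0, ERR=6592963418781/68719476736
(4,0): OLD=649506650175/4294967296 → NEW=255, ERR=-445710010305/4294967296
(4,1): OLD=2905448887229/34359738368 → NEW=0, ERR=2905448887229/34359738368
(4,2): OLD=232371875640221/1099511627776 → NEW=255, ERR=-48003589442659/1099511627776
(4,3): OLD=3367686715946331/17592186044416 → NEW=255, ERR=-1118320725379749/17592186044416
(5,0): OLD=122279585768719/549755813888 → NEW=255, ERR=-17908146772721/549755813888
(5,1): OLD=4002248026388169/17592186044416 → NEW=255, ERR=-483759414937911/17592186044416
(5,2): OLD=1738914663674837/8796093022208 → NEW=255, ERR=-504089056988203/8796093022208
(5,3): OLD=50759386834213437/281474976710656 → NEW=255, ERR=-21016732227003843/281474976710656
Row 0: ....
Row 1: #.##
Row 2: .#.#
Row 3: ###.
Row 4: #.##
Row 5: ####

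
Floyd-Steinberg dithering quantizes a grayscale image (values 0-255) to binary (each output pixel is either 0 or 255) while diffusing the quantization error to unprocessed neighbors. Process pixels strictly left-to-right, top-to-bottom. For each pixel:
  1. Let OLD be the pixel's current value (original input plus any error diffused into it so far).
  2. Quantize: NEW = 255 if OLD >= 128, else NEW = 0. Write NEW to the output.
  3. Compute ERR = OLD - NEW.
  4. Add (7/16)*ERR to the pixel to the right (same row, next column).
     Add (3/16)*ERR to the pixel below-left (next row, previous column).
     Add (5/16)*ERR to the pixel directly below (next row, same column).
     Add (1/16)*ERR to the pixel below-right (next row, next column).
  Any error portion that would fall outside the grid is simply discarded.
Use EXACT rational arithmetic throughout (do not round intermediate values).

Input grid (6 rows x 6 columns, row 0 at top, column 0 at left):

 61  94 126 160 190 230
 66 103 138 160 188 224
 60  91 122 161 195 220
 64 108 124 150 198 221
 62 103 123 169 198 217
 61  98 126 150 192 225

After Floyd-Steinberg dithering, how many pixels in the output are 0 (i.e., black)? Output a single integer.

(0,0): OLD=61 → NEW=0, ERR=61
(0,1): OLD=1931/16 → NEW=0, ERR=1931/16
(0,2): OLD=45773/256 → NEW=255, ERR=-19507/256
(0,3): OLD=518811/4096 → NEW=0, ERR=518811/4096
(0,4): OLD=16083517/65536 → NEW=255, ERR=-628163/65536
(0,5): OLD=236775339/1048576 → NEW=255, ERR=-30611541/1048576
(1,0): OLD=27569/256 → NEW=0, ERR=27569/256
(1,1): OLD=363223/2048 → NEW=255, ERR=-159017/2048
(1,2): OLD=7307939/65536 → NEW=0, ERR=7307939/65536
(1,3): OLD=63388583/262144 → NEW=255, ERR=-3458137/262144
(1,4): OLD=3048016725/16777216 → NEW=255, ERR=-1230173355/16777216
(1,5): OLD=48908595651/268435456 → NEW=255, ERR=-19542445629/268435456
(2,0): OLD=2591789/32768 → NEW=0, ERR=2591789/32768
(2,1): OLD=135244223/1048576 → NEW=255, ERR=-132142657/1048576
(2,2): OLD=1583542525/16777216 → NEW=0, ERR=1583542525/16777216
(2,3): OLD=25688307285/134217728 → NEW=255, ERR=-8537213355/134217728
(2,4): OLD=557415298175/4294967296 → NEW=255, ERR=-537801362305/4294967296
(2,5): OLD=9475355316585/68719476736 → NEW=255, ERR=-8048111251095/68719476736
(3,0): OLD=1092000093/16777216 → NEW=0, ERR=1092000093/16777216
(3,1): OLD=16070620441/134217728 → NEW=0, ERR=16070620441/134217728
(3,2): OLD=199799058139/1073741824 → NEW=255, ERR=-74005106981/1073741824
(3,3): OLD=5661807177617/68719476736 → NEW=0, ERR=5661807177617/68719476736
(3,4): OLD=92898228283761/549755813888 → NEW=255, ERR=-47289504257679/549755813888
(3,5): OLD=1222147003685375/8796093022208 → NEW=255, ERR=-1020856716977665/8796093022208
(4,0): OLD=225035851219/2147483648 → NEW=0, ERR=225035851219/2147483648
(4,1): OLD=6095699015735/34359738368 → NEW=255, ERR=-2666034268105/34359738368
(4,2): OLD=99447395427701/1099511627776 → NEW=0, ERR=99447395427701/1099511627776
(4,3): OLD=3762637528614953/17592186044416 → NEW=255, ERR=-723369912711127/17592186044416
(4,4): OLD=38426417654107321/281474976710656 → NEW=255, ERR=-33349701407109959/281474976710656
(4,5): OLD=556283908393269871/4503599627370496 → NEW=0, ERR=556283908393269871/4503599627370496
(5,0): OLD=43539869940373/549755813888 → NEW=0, ERR=43539869940373/549755813888
(5,1): OLD=2320587470728421/17592186044416 → NEW=255, ERR=-2165419970597659/17592186044416
(5,2): OLD=12364289811085991/140737488355328 → NEW=0, ERR=12364289811085991/140737488355328
(5,3): OLD=716179837452049693/4503599627370496 → NEW=255, ERR=-432238067527426787/4503599627370496
(5,4): OLD=1203135562193392573/9007199254740992 → NEW=255, ERR=-1093700247765560387/9007199254740992
(5,5): OLD=29265664221613828513/144115188075855872 → NEW=255, ERR=-7483708737729418847/144115188075855872
Output grid:
  Row 0: ..#.##  (3 black, running=3)
  Row 1: .#.###  (2 black, running=5)
  Row 2: .#.###  (2 black, running=7)
  Row 3: ..#.##  (3 black, running=10)
  Row 4: .#.##.  (3 black, running=13)
  Row 5: .#.###  (2 black, running=15)

Answer: 15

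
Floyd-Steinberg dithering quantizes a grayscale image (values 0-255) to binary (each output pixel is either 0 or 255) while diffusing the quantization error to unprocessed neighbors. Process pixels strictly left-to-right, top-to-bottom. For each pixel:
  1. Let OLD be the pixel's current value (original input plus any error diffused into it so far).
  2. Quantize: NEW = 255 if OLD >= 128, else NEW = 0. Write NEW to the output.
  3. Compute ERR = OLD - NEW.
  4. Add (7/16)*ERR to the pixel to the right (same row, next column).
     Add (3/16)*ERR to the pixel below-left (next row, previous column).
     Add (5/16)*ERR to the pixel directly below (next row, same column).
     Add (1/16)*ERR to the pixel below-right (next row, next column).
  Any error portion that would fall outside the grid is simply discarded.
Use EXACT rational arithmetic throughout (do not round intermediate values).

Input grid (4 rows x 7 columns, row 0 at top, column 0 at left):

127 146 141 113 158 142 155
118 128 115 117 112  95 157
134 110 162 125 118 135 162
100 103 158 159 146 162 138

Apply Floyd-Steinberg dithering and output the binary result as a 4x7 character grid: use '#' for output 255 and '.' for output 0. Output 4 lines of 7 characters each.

(0,0): OLD=127 → NEW=0, ERR=127
(0,1): OLD=3225/16 → NEW=255, ERR=-855/16
(0,2): OLD=30111/256 → NEW=0, ERR=30111/256
(0,3): OLD=673625/4096 → NEW=255, ERR=-370855/4096
(0,4): OLD=7758703/65536 → NEW=0, ERR=7758703/65536
(0,5): OLD=203208713/1048576 → NEW=255, ERR=-64178167/1048576
(0,6): OLD=2151221311/16777216 → NEW=255, ERR=-2126968769/16777216
(1,0): OLD=37803/256 → NEW=255, ERR=-27477/256
(1,1): OLD=193197/2048 → NEW=0, ERR=193197/2048
(1,2): OLD=11318833/65536 → NEW=255, ERR=-5392847/65536
(1,3): OLD=21562397/262144 → NEW=0, ERR=21562397/262144
(1,4): OLD=2816018167/16777216 → NEW=255, ERR=-1462171913/16777216
(1,5): OLD=2868616615/134217728 → NEW=0, ERR=2868616615/134217728
(1,6): OLD=263941692905/2147483648 → NEW=0, ERR=263941692905/2147483648
(2,0): OLD=3871423/32768 → NEW=0, ERR=3871423/32768
(2,1): OLD=177242149/1048576 → NEW=255, ERR=-90144731/1048576
(2,2): OLD=2013133743/16777216 → NEW=0, ERR=2013133743/16777216
(2,3): OLD=24389625335/134217728 → NEW=255, ERR=-9835895305/134217728
(2,4): OLD=72855361959/1073741824 → NEW=0, ERR=72855361959/1073741824
(2,5): OLD=6492696150157/34359738368 → NEW=255, ERR=-2269037133683/34359738368
(2,6): OLD=95026883199915/549755813888 → NEW=255, ERR=-45160849341525/549755813888
(3,0): OLD=2026715087/16777216 → NEW=0, ERR=2026715087/16777216
(3,1): OLD=21322924451/134217728 → NEW=255, ERR=-12902596189/134217728
(3,2): OLD=144231690649/1073741824 → NEW=255, ERR=-129572474471/1073741824
(3,3): OLD=444640678047/4294967296 → NEW=0, ERR=444640678047/4294967296
(3,4): OLD=107495984112591/549755813888 → NEW=255, ERR=-32691748428849/549755813888
(3,5): OLD=458210628599773/4398046511104 → NEW=0, ERR=458210628599773/4398046511104
(3,6): OLD=10821490369943619/70368744177664 → NEW=255, ERR=-7122539395360701/70368744177664
Row 0: .#.#.##
Row 1: #.#.#..
Row 2: .#.#.##
Row 3: .##.#.#

Answer: .#.#.##
#.#.#..
.#.#.##
.##.#.#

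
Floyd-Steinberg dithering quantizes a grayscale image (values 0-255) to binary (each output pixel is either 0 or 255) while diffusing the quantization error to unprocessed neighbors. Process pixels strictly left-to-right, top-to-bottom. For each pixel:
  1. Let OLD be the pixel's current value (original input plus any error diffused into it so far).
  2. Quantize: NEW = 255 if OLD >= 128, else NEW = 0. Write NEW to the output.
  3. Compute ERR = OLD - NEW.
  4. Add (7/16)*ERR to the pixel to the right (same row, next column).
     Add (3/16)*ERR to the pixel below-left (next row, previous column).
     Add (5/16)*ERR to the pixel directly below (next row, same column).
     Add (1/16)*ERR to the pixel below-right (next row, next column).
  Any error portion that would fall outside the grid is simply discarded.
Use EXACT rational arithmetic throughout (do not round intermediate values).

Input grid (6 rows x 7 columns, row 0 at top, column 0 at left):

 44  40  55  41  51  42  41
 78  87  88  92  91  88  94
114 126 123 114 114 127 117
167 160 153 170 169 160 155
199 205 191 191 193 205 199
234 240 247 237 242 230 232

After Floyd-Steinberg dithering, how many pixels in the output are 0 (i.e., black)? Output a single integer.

(0,0): OLD=44 → NEW=0, ERR=44
(0,1): OLD=237/4 → NEW=0, ERR=237/4
(0,2): OLD=5179/64 → NEW=0, ERR=5179/64
(0,3): OLD=78237/1024 → NEW=0, ERR=78237/1024
(0,4): OLD=1383243/16384 → NEW=0, ERR=1383243/16384
(0,5): OLD=20692749/262144 → NEW=0, ERR=20692749/262144
(0,6): OLD=316815707/4194304 → NEW=0, ERR=316815707/4194304
(1,0): OLD=6583/64 → NEW=0, ERR=6583/64
(1,1): OLD=86241/512 → NEW=255, ERR=-44319/512
(1,2): OLD=1531029/16384 → NEW=0, ERR=1531029/16384
(1,3): OLD=11642241/65536 → NEW=255, ERR=-5069439/65536
(1,4): OLD=432503731/4194304 → NEW=0, ERR=432503731/4194304
(1,5): OLD=5946541699/33554432 → NEW=255, ERR=-2609838461/33554432
(1,6): OLD=47518296653/536870912 → NEW=0, ERR=47518296653/536870912
(2,0): OLD=1064251/8192 → NEW=255, ERR=-1024709/8192
(2,1): OLD=17871513/262144 → NEW=0, ERR=17871513/262144
(2,2): OLD=679957707/4194304 → NEW=255, ERR=-389589813/4194304
(2,3): OLD=2495257971/33554432 → NEW=0, ERR=2495257971/33554432
(2,4): OLD=42772585427/268435456 → NEW=255, ERR=-25678455853/268435456
(2,5): OLD=720551601889/8589934592 → NEW=0, ERR=720551601889/8589934592
(2,6): OLD=24257563855671/137438953472 → NEW=255, ERR=-10789369279689/137438953472
(3,0): OLD=590109867/4194304 → NEW=255, ERR=-479437653/4194304
(3,1): OLD=3558827631/33554432 → NEW=0, ERR=3558827631/33554432
(3,2): OLD=50621389005/268435456 → NEW=255, ERR=-17829652275/268435456
(3,3): OLD=150794519411/1073741824 → NEW=255, ERR=-123009645709/1073741824
(3,4): OLD=15030530886827/137438953472 → NEW=0, ERR=15030530886827/137438953472
(3,5): OLD=234593044005713/1099511627776 → NEW=255, ERR=-45782421077167/1099511627776
(3,6): OLD=2066967723198543/17592186044416 → NEW=0, ERR=2066967723198543/17592186044416
(4,0): OLD=98336288261/536870912 → NEW=255, ERR=-38565794299/536870912
(4,1): OLD=1607336308513/8589934592 → NEW=255, ERR=-583097012447/8589934592
(4,2): OLD=17275245038543/137438953472 → NEW=0, ERR=17275245038543/137438953472
(4,3): OLD=249088397261077/1099511627776 → NEW=255, ERR=-31287067821803/1099511627776
(4,4): OLD=1757097263427615/8796093022208 → NEW=255, ERR=-485906457235425/8796093022208
(4,5): OLD=55361897261324655/281474976710656 → NEW=255, ERR=-16414221799892625/281474976710656
(4,6): OLD=934953891307609017/4503599627370496 → NEW=255, ERR=-213464013671867463/4503599627370496
(5,0): OLD=27326160531187/137438953472 → NEW=255, ERR=-7720772604173/137438953472
(5,1): OLD=234512651941297/1099511627776 → NEW=255, ERR=-45862813141583/1099511627776
(5,2): OLD=2273371220731383/8796093022208 → NEW=255, ERR=30367500068343/8796093022208
(5,3): OLD=15981885419289747/70368744177664 → NEW=255, ERR=-1962144346014573/70368744177664
(5,4): OLD=899933880215524545/4503599627370496 → NEW=255, ERR=-248484024763951935/4503599627370496
(5,5): OLD=6315772282132105873/36028797018963968 → NEW=255, ERR=-2871570957703705967/36028797018963968
(5,6): OLD=102998316893207352927/576460752303423488 → NEW=255, ERR=-43999174944165636513/576460752303423488
Output grid:
  Row 0: .......  (7 black, running=7)
  Row 1: .#.#.#.  (4 black, running=11)
  Row 2: #.#.#.#  (3 black, running=14)
  Row 3: #.##.#.  (3 black, running=17)
  Row 4: ##.####  (1 black, running=18)
  Row 5: #######  (0 black, running=18)

Answer: 18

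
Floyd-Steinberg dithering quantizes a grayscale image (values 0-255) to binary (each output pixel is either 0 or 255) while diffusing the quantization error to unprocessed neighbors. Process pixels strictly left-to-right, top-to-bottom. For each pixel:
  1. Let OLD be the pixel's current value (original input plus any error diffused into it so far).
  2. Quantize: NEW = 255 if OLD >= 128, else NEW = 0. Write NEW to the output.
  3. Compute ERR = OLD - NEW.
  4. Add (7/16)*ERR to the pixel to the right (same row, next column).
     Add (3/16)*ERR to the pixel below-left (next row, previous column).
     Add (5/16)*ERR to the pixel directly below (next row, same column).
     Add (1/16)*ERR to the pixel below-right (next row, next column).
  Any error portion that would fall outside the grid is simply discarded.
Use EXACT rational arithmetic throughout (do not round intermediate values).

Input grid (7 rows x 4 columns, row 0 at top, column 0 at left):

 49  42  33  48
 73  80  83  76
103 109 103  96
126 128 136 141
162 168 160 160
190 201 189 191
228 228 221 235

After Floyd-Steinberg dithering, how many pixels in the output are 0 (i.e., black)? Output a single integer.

Answer: 13

Derivation:
(0,0): OLD=49 → NEW=0, ERR=49
(0,1): OLD=1015/16 → NEW=0, ERR=1015/16
(0,2): OLD=15553/256 → NEW=0, ERR=15553/256
(0,3): OLD=305479/4096 → NEW=0, ERR=305479/4096
(1,0): OLD=25653/256 → NEW=0, ERR=25653/256
(1,1): OLD=323827/2048 → NEW=255, ERR=-198413/2048
(1,2): OLD=5082223/65536 → NEW=0, ERR=5082223/65536
(1,3): OLD=143687225/1048576 → NEW=255, ERR=-123699655/1048576
(2,0): OLD=3805985/32768 → NEW=0, ERR=3805985/32768
(2,1): OLD=157646331/1048576 → NEW=255, ERR=-109740549/1048576
(2,2): OLD=111720103/2097152 → NEW=0, ERR=111720103/2097152
(2,3): OLD=2928900779/33554432 → NEW=0, ERR=2928900779/33554432
(3,0): OLD=2393665169/16777216 → NEW=255, ERR=-1884524911/16777216
(3,1): OLD=17018766863/268435456 → NEW=0, ERR=17018766863/268435456
(3,2): OLD=816947824369/4294967296 → NEW=255, ERR=-278268836111/4294967296
(3,3): OLD=9844863636503/68719476736 → NEW=255, ERR=-7678602931177/68719476736
(4,0): OLD=596079009661/4294967296 → NEW=255, ERR=-499137650819/4294967296
(4,1): OLD=4047582499703/34359738368 → NEW=0, ERR=4047582499703/34359738368
(4,2): OLD=191647504074519/1099511627776 → NEW=255, ERR=-88727961008361/1099511627776
(4,3): OLD=1508128983509457/17592186044416 → NEW=0, ERR=1508128983509457/17592186044416
(5,0): OLD=96630846105069/549755813888 → NEW=255, ERR=-43556886436371/549755813888
(5,1): OLD=3179883063136155/17592186044416 → NEW=255, ERR=-1306124378189925/17592186044416
(5,2): OLD=1361075383146623/8796093022208 → NEW=255, ERR=-881928337516417/8796093022208
(5,3): OLD=47535721367918967/281474976710656 → NEW=255, ERR=-24240397693298313/281474976710656
(6,0): OLD=53288819725640433/281474976710656 → NEW=255, ERR=-18487299335576847/281474976710656
(6,1): OLD=685953423179243175/4503599627370496 → NEW=255, ERR=-462464481800233305/4503599627370496
(6,2): OLD=8931833435643473377/72057594037927936 → NEW=0, ERR=8931833435643473377/72057594037927936
(6,3): OLD=295206921643757024295/1152921504606846976 → NEW=255, ERR=1211937969011045415/1152921504606846976
Output grid:
  Row 0: ....  (4 black, running=4)
  Row 1: .#.#  (2 black, running=6)
  Row 2: .#..  (3 black, running=9)
  Row 3: #.##  (1 black, running=10)
  Row 4: #.#.  (2 black, running=12)
  Row 5: ####  (0 black, running=12)
  Row 6: ##.#  (1 black, running=13)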